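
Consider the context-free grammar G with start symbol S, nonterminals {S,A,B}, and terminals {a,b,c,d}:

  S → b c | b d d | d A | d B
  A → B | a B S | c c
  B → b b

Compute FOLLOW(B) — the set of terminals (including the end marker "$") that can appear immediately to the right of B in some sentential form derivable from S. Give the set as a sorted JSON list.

Compute FIRST by fixpoint:
iter 1:
  A via A→a B S: +{a}
  A via A→c c: +{c}
  B via B→b b: +{b}
  S via S→b c: +{b}
  S via S→d A: +{d}
  FIRST[S]={b,d}  FIRST[A]={a,c}  FIRST[B]={b}
iter 2:
  A via A→B: +{b}
  FIRST[S]={b,d}  FIRST[A]={a,b,c}  FIRST[B]={b}
iter 3: — fixpoint
  FIRST[S]={b,d}  FIRST[A]={a,b,c}  FIRST[B]={b}

FOLLOW iteration:
initialize: $ ∈ FOLLOW(S)
pass 1:
  A→a B S: FOLLOW(B) ⊇ FIRST(S) = {b,d}; new: +{b,d}
  S→d A: FOLLOW(A) ⊇ FOLLOW(S) ⊇ {$}; new: +{$}
  S→d B: FOLLOW(B) ⊇ FOLLOW(S) ⊇ {$}; new: +{$}
  FOLLOW(S)={$}  FOLLOW(A)={$}  FOLLOW(B)={$,b,d}
pass 2: (stable)
  FOLLOW(S)={$}  FOLLOW(A)={$}  FOLLOW(B)={$,b,d}

FOLLOW(B) = ["$", "b", "d"]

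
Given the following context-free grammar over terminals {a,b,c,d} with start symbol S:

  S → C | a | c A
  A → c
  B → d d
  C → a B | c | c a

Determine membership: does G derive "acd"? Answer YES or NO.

Convert to CNF:
  S -> T1 B | T2 A | T2 T1 | a | c
  A -> c
  B -> T0 T0
  C -> T1 B | T2 T1 | c
  T0 -> d
  T1 -> a
  T2 -> c

CYK table (by increasing span):
  T[0,0] 'a' = {S,T1}  orig:{S}
  T[1,1] 'c' = {A,C,S,T2}  orig:{A,C,S}
  T[2,2] 'd' = {T0}  orig:{}
  T[0,1] 'ac' = ∅
  T[1,2] 'cd' = ∅
  T[0,2] 'acd' = ∅

S ∉ T[0,2] ⇒ NO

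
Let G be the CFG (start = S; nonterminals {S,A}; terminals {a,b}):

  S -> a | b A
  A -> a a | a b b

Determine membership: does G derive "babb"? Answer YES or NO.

CNF form of G:
  S -> T1 A | a
  A -> T0 T0 | T0 X2
  T0 -> a
  T1 -> b
  X2 -> T1 T1

CYK table (by increasing span):
  [0..0]={T1}  "b"  orig:{}
  [1..1]={S,T0}  "a"  orig:{S}
  [2..2]={T1}  "b"  orig:{}
  [3..3]={T1}  "b"  orig:{}
  [0..1]=∅  "ba"
  [1..2]=∅  "ab"
  [2..3]={X2}  "bb"  orig:{}
  [0..2]=∅  "bab"
  [1..3]={A}  "abb"
  [0..3]={S}  "babb"

S ∈ T[0,3] ⇒ YES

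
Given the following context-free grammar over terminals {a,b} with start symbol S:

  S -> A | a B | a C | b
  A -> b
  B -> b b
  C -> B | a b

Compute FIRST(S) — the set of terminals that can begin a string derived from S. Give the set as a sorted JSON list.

FIRST iteration:
pass 1:
  A via A→b: +{b}
  B via B→b b: +{b}
  C via C→B: +{b}
  C via C→a b: +{a}
  S via S→A: +{b}
  S via S→a B: +{a}
  FIRST[S]={a,b}  FIRST[A]={b}  FIRST[B]={b}  FIRST[C]={a,b}
pass 2: (no change)
  FIRST[S]={a,b}  FIRST[A]={b}  FIRST[B]={b}  FIRST[C]={a,b}

FIRST(S) = ["a", "b"]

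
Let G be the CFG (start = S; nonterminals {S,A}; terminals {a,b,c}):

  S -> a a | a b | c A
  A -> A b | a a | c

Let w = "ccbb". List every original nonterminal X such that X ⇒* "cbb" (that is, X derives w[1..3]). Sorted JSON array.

Convert to CNF:
  S -> T1 T0 | T1 T1 | T2 A
  A -> A T0 | T1 T1 | c
  T0 -> b
  T1 -> a
  T2 -> c

CYK table (by increasing span), restricted to cells inside w[1..3]:
  cell(1,1) c: {A,T2}  orig:{A}
  cell(2,2) b: {T0}  orig:{}
  cell(3,3) b: {T0}  orig:{}
  cell(1,2) cb: {A}
  cell(2,3) bb: ∅
  cell(1,3) cbb: {A}

Original NTs in T[1,3] deriving "cbb": ["A"]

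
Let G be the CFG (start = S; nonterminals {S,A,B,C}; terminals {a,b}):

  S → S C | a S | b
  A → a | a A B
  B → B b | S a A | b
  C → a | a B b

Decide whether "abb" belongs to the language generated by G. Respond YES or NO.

CNF form of G:
  S -> S C | T0 S | b
  A -> T0 X2 | a
  B -> B T1 | S X3 | b
  C -> T0 X4 | a
  T0 -> a
  T1 -> b
  X2 -> A B
  X3 -> T0 A
  X4 -> B T1

Fill CYK table bottom-up:
  T[0,0] 'a' = {A,C,T0}  orig:{A,C}
  T[1,1] 'b' = {B,S,T1}  orig:{B,S}
  T[2,2] 'b' = {B,S,T1}  orig:{B,S}
  T[0,1] 'ab' = {S,X2}  orig:{S}
  T[1,2] 'bb' = {B,X4}  orig:{B}
  T[0,2] 'abb' = {C,X2}  orig:{C}

S ∉ T[0,2] ⇒ NO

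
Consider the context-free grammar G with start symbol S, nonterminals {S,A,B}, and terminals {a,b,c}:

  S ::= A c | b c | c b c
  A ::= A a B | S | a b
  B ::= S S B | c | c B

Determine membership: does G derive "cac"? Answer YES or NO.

Convert to CNF:
  S -> A T1 | T1 X6 | T2 T1
  A -> A T1 | A X3 | T0 T2 | T1 X4 | T2 T1
  B -> S X5 | T1 B | c
  T0 -> a
  T1 -> c
  T2 -> b
  X3 -> T0 B
  X4 -> T2 T1
  X5 -> S B
  X6 -> T2 T1

CYK table (by increasing span):
  [0..0]={B,T1}  "c"  orig:{B}
  [1..1]={T0}  "a"  orig:{}
  [2..2]={B,T1}  "c"  orig:{B}
  [0..1]=∅  "ca"
  [1..2]={X3}  "ac"  orig:{}
  [0..2]=∅  "cac"

S ∉ T[0,2] ⇒ NO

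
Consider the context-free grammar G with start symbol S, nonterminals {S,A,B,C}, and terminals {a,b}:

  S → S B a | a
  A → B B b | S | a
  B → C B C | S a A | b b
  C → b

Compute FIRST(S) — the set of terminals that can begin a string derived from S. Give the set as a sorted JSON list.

Compute FIRST by fixpoint:
iter 1:
  A via A→a: +{a}
  B via B→b b: +{b}
  C via C→b: +{b}
  S via S→a: +{a}
  FIRST[S]={a}  FIRST[A]={a}  FIRST[B]={b}  FIRST[C]={b}
iter 2:
  A via A→B B b: +{b}
  B via B→S a A: +{a}
  FIRST[S]={a}  FIRST[A]={a,b}  FIRST[B]={a,b}  FIRST[C]={b}
iter 3: (no change)
  FIRST[S]={a}  FIRST[A]={a,b}  FIRST[B]={a,b}  FIRST[C]={b}

FIRST(S) = ["a"]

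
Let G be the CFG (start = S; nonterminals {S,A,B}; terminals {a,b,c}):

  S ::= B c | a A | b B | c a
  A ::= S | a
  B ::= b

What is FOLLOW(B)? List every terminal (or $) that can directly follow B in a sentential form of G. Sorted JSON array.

Compute FIRST by fixpoint:
round 1:
  A via A→a: +{a}
  B via B→b: +{b}
  S via S→B c: +{b}
  S via S→a A: +{a}
  S via S→c a: +{c}
  S: {a,b,c}  A: {a}  B: {b}
round 2:
  A via A→S: +{b,c}
  S: {a,b,c}  A: {a,b,c}  B: {b}
round 3: — fixpoint
  S: {a,b,c}  A: {a,b,c}  B: {b}

FOLLOW sets:
initialize: $ ∈ FOLLOW(S)
iter 1:
  S→B c: FOLLOW(B) ⊇ FIRST(c) = {c}; new: +{c}
  S→a A: FOLLOW(A) ⊇ FOLLOW(S) ⊇ {$}; new: +{$}
  S→b B: FOLLOW(B) ⊇ FOLLOW(S) ⊇ {$}; new: +{$}
  S: {$}  A: {$}  B: {$,c}
iter 2: done
  S: {$}  A: {$}  B: {$,c}

FOLLOW(B) = ["$", "c"]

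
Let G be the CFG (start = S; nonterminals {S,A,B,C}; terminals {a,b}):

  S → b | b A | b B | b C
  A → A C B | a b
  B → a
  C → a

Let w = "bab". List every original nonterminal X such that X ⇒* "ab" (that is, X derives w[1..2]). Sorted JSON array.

Convert to CNF:
  S -> T1 A | T1 B | T1 C | b
  A -> A X2 | T0 T1
  B -> a
  C -> a
  T0 -> a
  T1 -> b
  X2 -> C B

Fill CYK table bottom-up, restricted to cells inside w[1..2]:
  [1..1]={B,C,T0}  "a"  orig:{B,C}
  [2..2]={S,T1}  "b"  orig:{S}
  [1..2]={A}  "ab"

Original NTs in T[1,2] deriving "ab": ["A"]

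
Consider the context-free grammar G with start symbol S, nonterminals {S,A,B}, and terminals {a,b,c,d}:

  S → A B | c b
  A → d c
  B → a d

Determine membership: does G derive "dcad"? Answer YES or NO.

Convert to CNF:
  S -> A B | T1 T3
  A -> T0 T1
  B -> T2 T0
  T0 -> d
  T1 -> c
  T2 -> a
  T3 -> b

Fill CYK table bottom-up:
  [0..0]={T0}  "d"  orig:{}
  [1..1]={T1}  "c"  orig:{}
  [2..2]={T2}  "a"  orig:{}
  [3..3]={T0}  "d"  orig:{}
  [0..1]={A}  "dc"
  [1..2]=∅  "ca"
  [2..3]={B}  "ad"
  [0..2]=∅  "dca"
  [1..3]=∅  "cad"
  [0..3]={S}  "dcad"

S ∈ T[0,3] ⇒ YES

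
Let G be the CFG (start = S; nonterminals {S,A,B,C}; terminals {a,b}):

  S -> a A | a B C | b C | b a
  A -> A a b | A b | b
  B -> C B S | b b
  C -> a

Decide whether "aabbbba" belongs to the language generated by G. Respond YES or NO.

CNF form of G:
  S -> T0 A | T0 X4 | T1 C | T1 T0
  A -> A T1 | A X2 | b
  B -> C X3 | T1 T1
  C -> a
  T0 -> a
  T1 -> b
  X2 -> T0 T1
  X3 -> B S
  X4 -> B C

CYK table (by increasing span):
  [0..0]={C,T0}  "a"  orig:{C}
  [1..1]={C,T0}  "a"  orig:{C}
  [2..2]={A,T1}  "b"  orig:{A}
  [3..3]={A,T1}  "b"  orig:{A}
  [4..4]={A,T1}  "b"  orig:{A}
  [5..5]={A,T1}  "b"  orig:{A}
  [6..6]={C,T0}  "a"  orig:{C}
  [0..1]=∅  "aa"
  [1..2]={S,X2}  "ab"  orig:{S}
  [2..3]={A,B}  "bb"
  [3..4]={A,B}  "bb"
  [4..5]={A,B}  "bb"
  [5..6]={S}  "ba"
  [0..2]=∅  "aab"
  [1..3]={S}  "abb"
  [2..4]={A}  "bbb"
  [3..5]={A}  "bbb"
  [4..6]={X4}  "bba"  orig:{}
  [0..3]=∅  "aabb"
  [1..4]={S}  "abbb"
  [2..5]={A}  "bbbb"
  [3..6]={X3}  "bbba"  orig:{}
  [0..4]=∅  "aabbb"
  [1..5]={S}  "abbbb"
  [2..6]=∅  "bbbba"
  [0..5]=∅  "aabbbb"
  [1..6]=∅  "abbbba"
  [0..6]=∅  "aabbbba"

S ∉ T[0,6] ⇒ NO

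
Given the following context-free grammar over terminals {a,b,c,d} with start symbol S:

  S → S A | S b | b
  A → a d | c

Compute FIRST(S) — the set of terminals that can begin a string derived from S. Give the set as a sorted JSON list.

FIRST iteration:
round 1:
  A via A→a d: +{a}
  A via A→c: +{c}
  S via S→b: +{b}
  FIRST(S)={b}  FIRST(A)={a,c}
round 2: — fixpoint
  FIRST(S)={b}  FIRST(A)={a,c}

FIRST(S) = ["b"]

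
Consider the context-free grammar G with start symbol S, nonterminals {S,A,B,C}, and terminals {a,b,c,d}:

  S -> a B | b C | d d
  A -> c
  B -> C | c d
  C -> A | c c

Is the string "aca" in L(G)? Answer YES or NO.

Convert to CNF:
  S -> T1 T1 | T2 B | T3 C
  A -> c
  B -> T0 T0 | T0 T1 | c
  C -> T0 T0 | c
  T0 -> c
  T1 -> d
  T2 -> a
  T3 -> b

Fill CYK table bottom-up:
  T[0,0] 'a' = {T2}  orig:{}
  T[1,1] 'c' = {A,B,C,T0}  orig:{A,B,C}
  T[2,2] 'a' = {T2}  orig:{}
  T[0,1] 'ac' = {S}
  T[1,2] 'ca' = ∅
  T[0,2] 'aca' = ∅

S ∉ T[0,2] ⇒ NO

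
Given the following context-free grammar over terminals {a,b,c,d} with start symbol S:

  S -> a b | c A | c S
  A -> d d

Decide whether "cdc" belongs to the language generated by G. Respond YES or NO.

Convert to CNF:
  S -> T1 T2 | T3 A | T3 S
  A -> T0 T0
  T0 -> d
  T1 -> a
  T2 -> b
  T3 -> c

CYK fill:
  [0..0]={T3}  "c"  orig:{}
  [1..1]={T0}  "d"  orig:{}
  [2..2]={T3}  "c"  orig:{}
  [0..1]=∅  "cd"
  [1..2]=∅  "dc"
  [0..2]=∅  "cdc"

S ∉ T[0,2] ⇒ NO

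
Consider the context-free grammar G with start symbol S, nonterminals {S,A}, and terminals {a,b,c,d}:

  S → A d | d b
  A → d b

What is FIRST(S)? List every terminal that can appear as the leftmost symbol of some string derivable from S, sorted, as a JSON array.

FIRST iteration:
[1]
  A via A→d b: +{d}
  S via S→A d: +{d}
  S: {d}  A: {d}
[2] (stable)
  S: {d}  A: {d}

FIRST(S) = ["d"]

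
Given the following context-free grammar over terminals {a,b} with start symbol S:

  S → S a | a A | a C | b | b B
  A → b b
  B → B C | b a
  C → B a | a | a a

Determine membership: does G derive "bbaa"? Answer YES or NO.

CNF form of G:
  S -> S T1 | T0 B | T1 A | T1 C | b
  A -> T0 T0
  B -> B C | T0 T1
  C -> B T1 | T1 T1 | a
  T0 -> b
  T1 -> a

Fill CYK table bottom-up:
  [0..0]={S,T0}  "b"  orig:{S}
  [1..1]={S,T0}  "b"  orig:{S}
  [2..2]={C,T1}  "a"  orig:{C}
  [3..3]={C,T1}  "a"  orig:{C}
  [0..1]={A}  "bb"
  [1..2]={B,S}  "ba"
  [2..3]={C,S}  "aa"
  [0..2]={S}  "bba"
  [1..3]={B,C,S}  "baa"
  [0..3]={S}  "bbaa"

S ∈ T[0,3] ⇒ YES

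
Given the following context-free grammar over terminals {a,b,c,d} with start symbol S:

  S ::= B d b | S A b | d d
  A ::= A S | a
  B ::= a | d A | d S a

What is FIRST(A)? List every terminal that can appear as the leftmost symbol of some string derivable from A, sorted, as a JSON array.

FIRST sets, iterate to fixpoint:
round 1:
  A via A→a: +{a}
  B via B→a: +{a}
  B via B→d A: +{d}
  S via S→B d b: +{a,d}
  S: {a,d}  A: {a}  B: {a,d}
round 2: done
  S: {a,d}  A: {a}  B: {a,d}

FIRST(A) = ["a"]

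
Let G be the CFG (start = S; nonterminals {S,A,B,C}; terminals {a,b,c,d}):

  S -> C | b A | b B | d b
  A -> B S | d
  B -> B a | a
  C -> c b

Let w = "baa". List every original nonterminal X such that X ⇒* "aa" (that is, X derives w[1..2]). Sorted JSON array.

Convert to CNF:
  S -> T1 T2 | T2 A | T2 B | T3 T2
  A -> B S | d
  B -> B T0 | a
  C -> T1 T2
  T0 -> a
  T1 -> c
  T2 -> b
  T3 -> d

Fill CYK table bottom-up — only the sub-triangle for w[1..2]:
  T[1,1] 'a' = {B,T0}  orig:{B}
  T[2,2] 'a' = {B,T0}  orig:{B}
  T[1,2] 'aa' = {B}

Original NTs in T[1,2] deriving "aa": ["B"]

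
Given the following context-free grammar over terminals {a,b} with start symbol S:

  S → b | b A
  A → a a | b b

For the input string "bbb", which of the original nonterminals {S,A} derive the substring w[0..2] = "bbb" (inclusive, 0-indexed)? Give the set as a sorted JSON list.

Convert to CNF:
  S -> T1 A | b
  A -> T0 T0 | T1 T1
  T0 -> a
  T1 -> b

Fill CYK table bottom-up (cells [i..j] with 0 ≤ i ≤ j ≤ 2 only):
  [0..0]={S,T1}  "b"  orig:{S}
  [1..1]={S,T1}  "b"  orig:{S}
  [2..2]={S,T1}  "b"  orig:{S}
  [0..1]={A}  "bb"
  [1..2]={A}  "bb"
  [0..2]={S}  "bbb"

Original NTs in T[0,2] deriving "bbb": ["S"]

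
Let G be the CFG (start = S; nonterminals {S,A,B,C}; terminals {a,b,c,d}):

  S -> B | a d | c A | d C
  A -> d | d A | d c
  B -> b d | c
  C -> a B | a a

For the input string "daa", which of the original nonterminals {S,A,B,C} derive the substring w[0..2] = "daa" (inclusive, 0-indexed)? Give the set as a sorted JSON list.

Convert to CNF:
  S -> T0 C | T1 A | T2 T0 | T3 T0 | c
  A -> T0 A | T0 T1 | d
  B -> T2 T0 | c
  C -> T3 B | T3 T3
  T0 -> d
  T1 -> c
  T2 -> b
  T3 -> a

CYK fill (cells [i..j] with 0 ≤ i ≤ j ≤ 2 only):
  cell(0,0) d: {A,T0}  orig:{A}
  cell(1,1) a: {T3}  orig:{}
  cell(2,2) a: {T3}  orig:{}
  cell(0,1) da: ∅
  cell(1,2) aa: {C}
  cell(0,2) daa: {S}

Original NTs in T[0,2] deriving "daa": ["S"]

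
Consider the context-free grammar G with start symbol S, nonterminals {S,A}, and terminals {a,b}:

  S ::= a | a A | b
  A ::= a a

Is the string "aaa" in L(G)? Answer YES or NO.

CNF form of G:
  S -> T0 A | a | b
  A -> T0 T0
  T0 -> a

Fill CYK table bottom-up:
  T[0,0] 'a' = {S,T0}  orig:{S}
  T[1,1] 'a' = {S,T0}  orig:{S}
  T[2,2] 'a' = {S,T0}  orig:{S}
  T[0,1] 'aa' = {A}
  T[1,2] 'aa' = {A}
  T[0,2] 'aaa' = {S}

S ∈ T[0,2] ⇒ YES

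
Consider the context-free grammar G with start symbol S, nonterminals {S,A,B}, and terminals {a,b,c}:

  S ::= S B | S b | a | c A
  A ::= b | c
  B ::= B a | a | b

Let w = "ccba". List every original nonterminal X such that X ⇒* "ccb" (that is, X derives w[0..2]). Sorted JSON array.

Convert to CNF:
  S -> S B | S T1 | T2 A | a
  A -> b | c
  B -> B T0 | a | b
  T0 -> a
  T1 -> b
  T2 -> c

CYK fill (cells [i..j] with 0 ≤ i ≤ j ≤ 2 only):
  cell(0,0) c: {A,T2}  orig:{A}
  cell(1,1) c: {A,T2}  orig:{A}
  cell(2,2) b: {A,B,T1}  orig:{A,B}
  cell(0,1) cc: {S}
  cell(1,2) cb: {S}
  cell(0,2) ccb: {S}

Original NTs in T[0,2] deriving "ccb": ["S"]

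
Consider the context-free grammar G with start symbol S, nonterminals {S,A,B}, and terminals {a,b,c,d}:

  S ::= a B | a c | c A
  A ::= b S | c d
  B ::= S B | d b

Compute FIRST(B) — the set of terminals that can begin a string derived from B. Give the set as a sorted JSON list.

Compute FIRST by fixpoint:
iter 1:
  A via A→b S: +{b}
  A via A→c d: +{c}
  B via B→d b: +{d}
  S via S→a B: +{a}
  S via S→c A: +{c}
  FIRST(S)={a,c}  FIRST(A)={b,c}  FIRST(B)={d}
iter 2:
  B via B→S B: +{a,c}
  FIRST(S)={a,c}  FIRST(A)={b,c}  FIRST(B)={a,c,d}
iter 3: (stable)
  FIRST(S)={a,c}  FIRST(A)={b,c}  FIRST(B)={a,c,d}

FIRST(B) = ["a", "c", "d"]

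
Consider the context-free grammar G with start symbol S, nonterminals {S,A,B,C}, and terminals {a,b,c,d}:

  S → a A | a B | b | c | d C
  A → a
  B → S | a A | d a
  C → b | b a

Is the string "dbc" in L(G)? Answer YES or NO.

Convert to CNF:
  S -> T0 A | T0 B | T1 C | b | c
  A -> a
  B -> T0 A | T0 B | T1 C | T1 T0 | b | c
  C -> T2 T0 | b
  T0 -> a
  T1 -> d
  T2 -> b

Fill CYK table bottom-up:
  cell(0,0) d: {T1}  orig:{}
  cell(1,1) b: {B,C,S,T2}  orig:{B,C,S}
  cell(2,2) c: {B,S}
  cell(0,1) db: {B,S}
  cell(1,2) bc: ∅
  cell(0,2) dbc: ∅

S ∉ T[0,2] ⇒ NO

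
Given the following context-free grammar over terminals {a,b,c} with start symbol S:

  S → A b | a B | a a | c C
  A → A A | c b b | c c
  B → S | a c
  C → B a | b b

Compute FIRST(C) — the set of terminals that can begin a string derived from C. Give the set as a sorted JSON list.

FIRST iteration:
pass 1:
  A via A→c b b: +{c}
  B via B→a c: +{a}
  C via C→B a: +{a}
  C via C→b b: +{b}
  S via S→A b: +{c}
  S via S→a B: +{a}
  S: {a,c}  A: {c}  B: {a}  C: {a,b}
pass 2:
  B via B→S: +{c}
  C via C→B a: +{c}
  S: {a,c}  A: {c}  B: {a,c}  C: {a,b,c}
pass 3: — fixpoint
  S: {a,c}  A: {c}  B: {a,c}  C: {a,b,c}

FIRST(C) = ["a", "b", "c"]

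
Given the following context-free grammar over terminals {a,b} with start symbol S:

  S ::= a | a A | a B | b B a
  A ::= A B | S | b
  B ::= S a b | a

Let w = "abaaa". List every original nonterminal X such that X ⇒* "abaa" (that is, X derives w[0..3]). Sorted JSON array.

Convert to CNF:
  S -> T0 A | T0 B | T1 X4 | a
  A -> A B | T0 A | T0 B | T1 X2 | a | b
  B -> S X3 | a
  T0 -> a
  T1 -> b
  X2 -> B T0
  X3 -> T0 T1
  X4 -> B T0

Fill CYK table bottom-up — only the sub-triangle for w[0..3]:
  [0..0]={A,B,S,T0}  "a"  orig:{A,B,S}
  [1..1]={A,T1}  "b"  orig:{A}
  [2..2]={A,B,S,T0}  "a"  orig:{A,B,S}
  [3..3]={A,B,S,T0}  "a"  orig:{A,B,S}
  [0..1]={A,S,X3}  "ab"  orig:{A,S}
  [1..2]={A}  "ba"
  [2..3]={A,S,X2,X4}  "aa"  orig:{A,S}
  [0..2]={A,S}  "aba"
  [1..3]={A,S}  "baa"
  [0..3]={A,S}  "abaa"

Original NTs in T[0,3] deriving "abaa": ["A", "S"]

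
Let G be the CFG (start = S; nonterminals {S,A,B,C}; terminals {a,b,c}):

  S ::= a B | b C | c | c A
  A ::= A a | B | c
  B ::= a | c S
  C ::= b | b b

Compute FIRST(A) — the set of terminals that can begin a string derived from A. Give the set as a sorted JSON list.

Compute FIRST by fixpoint:
pass 1:
  A via A→c: +{c}
  B via B→a: +{a}
  B via B→c S: +{c}
  C via C→b: +{b}
  S via S→a B: +{a}
  S via S→b C: +{b}
  S via S→c: +{c}
  FIRST(S)={a,b,c}  FIRST(A)={c}  FIRST(B)={a,c}  FIRST(C)={b}
pass 2:
  A via A→B: +{a}
  FIRST(S)={a,b,c}  FIRST(A)={a,c}  FIRST(B)={a,c}  FIRST(C)={b}
pass 3: done
  FIRST(S)={a,b,c}  FIRST(A)={a,c}  FIRST(B)={a,c}  FIRST(C)={b}

FIRST(A) = ["a", "c"]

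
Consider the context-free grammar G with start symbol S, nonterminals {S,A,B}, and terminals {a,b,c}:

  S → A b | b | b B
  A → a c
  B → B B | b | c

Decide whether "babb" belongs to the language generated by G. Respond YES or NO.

CNF form of G:
  S -> A T2 | T2 B | b
  A -> T0 T1
  B -> B B | b | c
  T0 -> a
  T1 -> c
  T2 -> b

CYK table (by increasing span):
  cell(0,0) b: {B,S,T2}  orig:{B,S}
  cell(1,1) a: {T0}  orig:{}
  cell(2,2) b: {B,S,T2}  orig:{B,S}
  cell(3,3) b: {B,S,T2}  orig:{B,S}
  cell(0,1) ba: ∅
  cell(1,2) ab: ∅
  cell(2,3) bb: {B,S}
  cell(0,2) bab: ∅
  cell(1,3) abb: ∅
  cell(0,3) babb: ∅

S ∉ T[0,3] ⇒ NO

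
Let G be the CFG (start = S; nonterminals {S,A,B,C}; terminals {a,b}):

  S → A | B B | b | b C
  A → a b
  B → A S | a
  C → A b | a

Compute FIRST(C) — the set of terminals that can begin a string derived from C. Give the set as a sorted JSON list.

Compute FIRST by fixpoint:
pass 1:
  A via A→a b: +{a}
  B via B→A S: +{a}
  C via C→A b: +{a}
  S via S→A: +{a}
  S via S→b: +{b}
  FIRST[S]={a,b}  FIRST[A]={a}  FIRST[B]={a}  FIRST[C]={a}
pass 2: done
  FIRST[S]={a,b}  FIRST[A]={a}  FIRST[B]={a}  FIRST[C]={a}

FIRST(C) = ["a"]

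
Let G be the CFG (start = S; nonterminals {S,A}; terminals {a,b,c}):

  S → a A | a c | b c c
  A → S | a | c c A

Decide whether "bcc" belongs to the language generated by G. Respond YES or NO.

CNF form of G:
  S -> T0 A | T0 T1 | T2 X5
  A -> T0 A | T0 T1 | T1 X4 | T2 X3 | a
  T0 -> a
  T1 -> c
  T2 -> b
  X3 -> T1 T1
  X4 -> T1 A
  X5 -> T1 T1

CYK table (by increasing span):
  T[0,0] 'b' = {T2}  orig:{}
  T[1,1] 'c' = {T1}  orig:{}
  T[2,2] 'c' = {T1}  orig:{}
  T[0,1] 'bc' = ∅
  T[1,2] 'cc' = {X3,X5}  orig:{}
  T[0,2] 'bcc' = {A,S}

S ∈ T[0,2] ⇒ YES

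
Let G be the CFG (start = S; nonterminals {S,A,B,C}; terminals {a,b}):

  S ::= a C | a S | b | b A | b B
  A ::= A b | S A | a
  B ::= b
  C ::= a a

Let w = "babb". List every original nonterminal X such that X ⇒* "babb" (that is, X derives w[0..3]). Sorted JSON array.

CNF form of G:
  S -> T0 A | T0 B | T1 C | T1 S | b
  A -> A T0 | S A | a
  B -> b
  C -> T1 T1
  T0 -> b
  T1 -> a

CYK fill — only the sub-triangle for w[0..3]:
  [0..0]={B,S,T0}  "b"  orig:{B,S}
  [1..1]={A,T1}  "a"  orig:{A}
  [2..2]={B,S,T0}  "b"  orig:{B,S}
  [3..3]={B,S,T0}  "b"  orig:{B,S}
  [0..1]={A,S}  "ba"
  [1..2]={A,S}  "ab"
  [2..3]={S}  "bb"
  [0..2]={A,S}  "bab"
  [1..3]={A,S}  "abb"
  [0..3]={A,S}  "babb"

Original NTs in T[0,3] deriving "babb": ["A", "S"]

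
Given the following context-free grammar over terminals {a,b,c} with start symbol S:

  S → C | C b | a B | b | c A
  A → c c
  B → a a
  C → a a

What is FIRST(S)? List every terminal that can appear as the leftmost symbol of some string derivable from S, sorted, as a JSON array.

FIRST sets, iterate to fixpoint:
pass 1:
  A via A→c c: +{c}
  B via B→a a: +{a}
  C via C→a a: +{a}
  S via S→C: +{a}
  S via S→b: +{b}
  S via S→c A: +{c}
  FIRST(S)={a,b,c}  FIRST(A)={c}  FIRST(B)={a}  FIRST(C)={a}
pass 2: (no change)
  FIRST(S)={a,b,c}  FIRST(A)={c}  FIRST(B)={a}  FIRST(C)={a}

FIRST(S) = ["a", "b", "c"]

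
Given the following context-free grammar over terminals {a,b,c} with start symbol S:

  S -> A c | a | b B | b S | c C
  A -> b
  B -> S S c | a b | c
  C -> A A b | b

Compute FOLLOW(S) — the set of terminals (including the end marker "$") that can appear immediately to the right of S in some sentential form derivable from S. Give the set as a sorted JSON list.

Compute FIRST by fixpoint:
pass 1:
  A via A→b: +{b}
  B via B→a b: +{a}
  B via B→c: +{c}
  C via C→A A b: +{b}
  S via S→A c: +{b}
  S via S→a: +{a}
  S via S→c C: +{c}
  FIRST(S)={a,b,c}  FIRST(A)={b}  FIRST(B)={a,c}  FIRST(C)={b}
pass 2:
  B via B→S S c: +{b}
  FIRST(S)={a,b,c}  FIRST(A)={b}  FIRST(B)={a,b,c}  FIRST(C)={b}
pass 3: — fixpoint
  FIRST(S)={a,b,c}  FIRST(A)={b}  FIRST(B)={a,b,c}  FIRST(C)={b}

FOLLOW sets:
initialize: $ ∈ FOLLOW(S)
pass 1:
  B→S S c: FOLLOW(S) ⊇ FIRST(S) = {a,b,c}; new: +{a,b,c}
  C→A A b: FOLLOW(A) ⊇ FIRST(A) = {b}; new: +{b}
  S→A c: FOLLOW(A) ⊇ FIRST(c) = {c}; new: +{c}
  S→b B: FOLLOW(B) ⊇ FOLLOW(S) ⊇ {$,a,b,c}; new: +{$,a,b,c}
  S→c C: FOLLOW(C) ⊇ FOLLOW(S) ⊇ {$,a,b,c}; new: +{$,a,b,c}
  FOLLOW[S]={$,a,b,c}  FOLLOW[A]={b,c}  FOLLOW[B]={$,a,b,c}  FOLLOW[C]={$,a,b,c}
pass 2: done
  FOLLOW[S]={$,a,b,c}  FOLLOW[A]={b,c}  FOLLOW[B]={$,a,b,c}  FOLLOW[C]={$,a,b,c}

FOLLOW(S) = ["$", "a", "b", "c"]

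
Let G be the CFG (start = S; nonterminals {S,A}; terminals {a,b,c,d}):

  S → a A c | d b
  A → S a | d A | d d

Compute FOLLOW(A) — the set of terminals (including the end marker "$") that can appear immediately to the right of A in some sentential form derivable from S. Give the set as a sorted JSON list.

Compute FIRST by fixpoint:
[1]
  A via A→d A: +{d}
  S via S→a A c: +{a}
  S via S→d b: +{d}
  FIRST[S]={a,d}  FIRST[A]={d}
[2]
  A via A→S a: +{a}
  FIRST[S]={a,d}  FIRST[A]={a,d}
[3] (no change)
  FIRST[S]={a,d}  FIRST[A]={a,d}

FOLLOW iteration:
seed FOLLOW(S) with $
pass 1:
  A→S a: FOLLOW(S) ⊇ FIRST(a) = {a}; new: +{a}
  S→a A c: FOLLOW(A) ⊇ FIRST(c) = {c}; new: +{c}
  FOLLOW[S]={$,a}  FOLLOW[A]={c}
pass 2: done
  FOLLOW[S]={$,a}  FOLLOW[A]={c}

FOLLOW(A) = ["c"]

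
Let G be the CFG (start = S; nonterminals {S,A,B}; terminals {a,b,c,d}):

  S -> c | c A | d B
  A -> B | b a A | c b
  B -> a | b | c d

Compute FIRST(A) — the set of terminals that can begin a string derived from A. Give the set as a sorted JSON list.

FIRST iteration:
[1]
  A via A→b a A: +{b}
  A via A→c b: +{c}
  B via B→a: +{a}
  B via B→b: +{b}
  B via B→c d: +{c}
  S via S→c: +{c}
  S via S→d B: +{d}
  S: {c,d}  A: {b,c}  B: {a,b,c}
[2]
  A via A→B: +{a}
  S: {c,d}  A: {a,b,c}  B: {a,b,c}
[3] (stable)
  S: {c,d}  A: {a,b,c}  B: {a,b,c}

FIRST(A) = ["a", "b", "c"]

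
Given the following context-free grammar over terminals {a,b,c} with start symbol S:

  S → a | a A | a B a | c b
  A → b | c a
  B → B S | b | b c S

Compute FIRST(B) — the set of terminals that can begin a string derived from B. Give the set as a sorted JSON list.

FIRST sets, iterate to fixpoint:
pass 1:
  A via A→b: +{b}
  A via A→c a: +{c}
  B via B→b: +{b}
  S via S→a: +{a}
  S via S→c b: +{c}
  FIRST[S]={a,c}  FIRST[A]={b,c}  FIRST[B]={b}
pass 2: — fixpoint
  FIRST[S]={a,c}  FIRST[A]={b,c}  FIRST[B]={b}

FIRST(B) = ["b"]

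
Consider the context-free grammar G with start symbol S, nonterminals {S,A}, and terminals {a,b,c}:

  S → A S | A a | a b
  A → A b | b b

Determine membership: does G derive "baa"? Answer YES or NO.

CNF form of G:
  S -> A S | A T1 | T1 T0
  A -> A T0 | T0 T0
  T0 -> b
  T1 -> a

Fill CYK table bottom-up:
  T[0,0] 'b' = {T0}  orig:{}
  T[1,1] 'a' = {T1}  orig:{}
  T[2,2] 'a' = {T1}  orig:{}
  T[0,1] 'ba' = ∅
  T[1,2] 'aa' = ∅
  T[0,2] 'baa' = ∅

S ∉ T[0,2] ⇒ NO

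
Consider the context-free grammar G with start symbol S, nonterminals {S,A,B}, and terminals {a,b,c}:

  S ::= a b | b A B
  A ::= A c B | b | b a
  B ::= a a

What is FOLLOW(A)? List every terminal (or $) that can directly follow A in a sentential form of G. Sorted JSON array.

FIRST sets, iterate to fixpoint:
pass 1:
  A via A→b: +{b}
  B via B→a a: +{a}
  S via S→a b: +{a}
  S via S→b A B: +{b}
  S: {a,b}  A: {b}  B: {a}
pass 2: done
  S: {a,b}  A: {b}  B: {a}

FOLLOW sets:
seed FOLLOW(S) with $
round 1:
  A→A c B: FOLLOW(A) ⊇ FIRST(c) = {c}; new: +{c}
  A→A c B: FOLLOW(B) ⊇ FOLLOW(A) ⊇ {c}; new: +{c}
  S→b A B: FOLLOW(A) ⊇ FIRST(B) = {a}; new: +{a}
  S→b A B: FOLLOW(B) ⊇ FOLLOW(S) ⊇ {$}; new: +{$}
  S: {$}  A: {a,c}  B: {$,c}
round 2:
  A→A c B: FOLLOW(B) ⊇ FOLLOW(A) ⊇ {a,c}; new: +{a}
  S: {$}  A: {a,c}  B: {$,a,c}
round 3: done
  S: {$}  A: {a,c}  B: {$,a,c}

FOLLOW(A) = ["a", "c"]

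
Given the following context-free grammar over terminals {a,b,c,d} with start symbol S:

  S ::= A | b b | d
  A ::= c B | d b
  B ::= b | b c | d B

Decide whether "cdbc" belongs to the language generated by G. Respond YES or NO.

CNF form of G:
  S -> T0 B | T1 T2 | T2 T2 | d
  A -> T0 B | T1 T2
  B -> T1 B | T2 T0 | b
  T0 -> c
  T1 -> d
  T2 -> b

Fill CYK table bottom-up:
  cell(0,0) c: {T0}  orig:{}
  cell(1,1) d: {S,T1}  orig:{S}
  cell(2,2) b: {B,T2}  orig:{B}
  cell(3,3) c: {T0}  orig:{}
  cell(0,1) cd: ∅
  cell(1,2) db: {A,B,S}
  cell(2,3) bc: {B}
  cell(0,2) cdb: {A,S}
  cell(1,3) dbc: {B}
  cell(0,3) cdbc: {A,S}

S ∈ T[0,3] ⇒ YES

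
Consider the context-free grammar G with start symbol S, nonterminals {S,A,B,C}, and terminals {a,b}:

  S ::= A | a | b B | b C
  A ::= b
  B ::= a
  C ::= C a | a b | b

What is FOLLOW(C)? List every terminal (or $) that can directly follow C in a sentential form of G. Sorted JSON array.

FIRST sets, iterate to fixpoint:
[1]
  A via A→b: +{b}
  B via B→a: +{a}
  C via C→a b: +{a}
  C via C→b: +{b}
  S via S→A: +{b}
  S via S→a: +{a}
  FIRST[S]={a,b}  FIRST[A]={b}  FIRST[B]={a}  FIRST[C]={a,b}
[2] (stable)
  FIRST[S]={a,b}  FIRST[A]={b}  FIRST[B]={a}  FIRST[C]={a,b}

Compute FOLLOW by fixpoint:
initialize: $ ∈ FOLLOW(S)
pass 1:
  C→C a: FOLLOW(C) ⊇ FIRST(a) = {a}; new: +{a}
  S→A: FOLLOW(A) ⊇ FOLLOW(S) ⊇ {$}; new: +{$}
  S→b B: FOLLOW(B) ⊇ FOLLOW(S) ⊇ {$}; new: +{$}
  S→b C: FOLLOW(C) ⊇ FOLLOW(S) ⊇ {$}; new: +{$}
  FOLLOW(S)={$}  FOLLOW(A)={$}  FOLLOW(B)={$}  FOLLOW(C)={$,a}
pass 2: (no change)
  FOLLOW(S)={$}  FOLLOW(A)={$}  FOLLOW(B)={$}  FOLLOW(C)={$,a}

FOLLOW(C) = ["$", "a"]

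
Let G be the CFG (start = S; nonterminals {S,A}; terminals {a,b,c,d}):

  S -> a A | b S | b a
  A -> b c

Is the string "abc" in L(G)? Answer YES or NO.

CNF form of G:
  S -> T0 S | T0 T2 | T2 A
  A -> T0 T1
  T0 -> b
  T1 -> c
  T2 -> a

CYK table (by increasing span):
  [0..0]={T2}  "a"  orig:{}
  [1..1]={T0}  "b"  orig:{}
  [2..2]={T1}  "c"  orig:{}
  [0..1]=∅  "ab"
  [1..2]={A}  "bc"
  [0..2]={S}  "abc"

S ∈ T[0,2] ⇒ YES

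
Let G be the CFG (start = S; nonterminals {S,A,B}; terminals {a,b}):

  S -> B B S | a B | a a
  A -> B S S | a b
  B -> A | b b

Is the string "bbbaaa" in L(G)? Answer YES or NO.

CNF form of G:
  S -> B X4 | T0 B | T0 T0
  A -> B X2 | T0 T1
  B -> B X3 | T0 T1 | T1 T1
  T0 -> a
  T1 -> b
  X2 -> S S
  X3 -> S S
  X4 -> B S

Fill CYK table bottom-up:
  T[0,0] 'b' = {T1}  orig:{}
  T[1,1] 'b' = {T1}  orig:{}
  T[2,2] 'b' = {T1}  orig:{}
  T[3,3] 'a' = {T0}  orig:{}
  T[4,4] 'a' = {T0}  orig:{}
  T[5,5] 'a' = {T0}  orig:{}
  T[0,1] 'bb' = {B}
  T[1,2] 'bb' = {B}
  T[2,3] 'ba' = ∅
  T[3,4] 'aa' = {S}
  T[4,5] 'aa' = {S}
  T[0,2] 'bbb' = ∅
  T[1,3] 'bba' = ∅
  T[2,4] 'baa' = ∅
  T[3,5] 'aaa' = ∅
  T[0,3] 'bbba' = ∅
  T[1,4] 'bbaa' = {X4}  orig:{}
  T[2,5] 'baaa' = ∅
  T[0,4] 'bbbaa' = ∅
  T[1,5] 'bbaaa' = ∅
  T[0,5] 'bbbaaa' = ∅

S ∉ T[0,5] ⇒ NO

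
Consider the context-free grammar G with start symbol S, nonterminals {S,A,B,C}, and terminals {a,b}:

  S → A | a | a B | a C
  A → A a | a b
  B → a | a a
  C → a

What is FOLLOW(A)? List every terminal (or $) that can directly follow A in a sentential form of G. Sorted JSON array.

Compute FIRST by fixpoint:
iter 1:
  A via A→a b: +{a}
  B via B→a: +{a}
  C via C→a: +{a}
  S via S→A: +{a}
  FIRST(S)={a}  FIRST(A)={a}  FIRST(B)={a}  FIRST(C)={a}
iter 2: done
  FIRST(S)={a}  FIRST(A)={a}  FIRST(B)={a}  FIRST(C)={a}

FOLLOW sets:
seed FOLLOW(S) with $
pass 1:
  A→A a: FOLLOW(A) ⊇ FIRST(a) = {a}; new: +{a}
  S→A: FOLLOW(A) ⊇ FOLLOW(S) ⊇ {$}; new: +{$}
  S→a B: FOLLOW(B) ⊇ FOLLOW(S) ⊇ {$}; new: +{$}
  S→a C: FOLLOW(C) ⊇ FOLLOW(S) ⊇ {$}; new: +{$}
  FOLLOW[S]={$}  FOLLOW[A]={$,a}  FOLLOW[B]={$}  FOLLOW[C]={$}
pass 2: (stable)
  FOLLOW[S]={$}  FOLLOW[A]={$,a}  FOLLOW[B]={$}  FOLLOW[C]={$}

FOLLOW(A) = ["$", "a"]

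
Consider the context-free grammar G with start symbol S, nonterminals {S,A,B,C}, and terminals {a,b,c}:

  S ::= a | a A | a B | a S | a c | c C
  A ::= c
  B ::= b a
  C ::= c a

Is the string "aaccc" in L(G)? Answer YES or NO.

CNF form of G:
  S -> T1 A | T1 B | T1 S | T1 T2 | T2 C | a
  A -> c
  B -> T0 T1
  C -> T2 T1
  T0 -> b
  T1 -> a
  T2 -> c

CYK table (by increasing span):
  T[0,0] 'a' = {S,T1}  orig:{S}
  T[1,1] 'a' = {S,T1}  orig:{S}
  T[2,2] 'c' = {A,T2}  orig:{A}
  T[3,3] 'c' = {A,T2}  orig:{A}
  T[4,4] 'c' = {A,T2}  orig:{A}
  T[0,1] 'aa' = {S}
  T[1,2] 'ac' = {S}
  T[2,3] 'cc' = ∅
  T[3,4] 'cc' = ∅
  T[0,2] 'aac' = {S}
  T[1,3] 'acc' = ∅
  T[2,4] 'ccc' = ∅
  T[0,3] 'aacc' = ∅
  T[1,4] 'accc' = ∅
  T[0,4] 'aaccc' = ∅

S ∉ T[0,4] ⇒ NO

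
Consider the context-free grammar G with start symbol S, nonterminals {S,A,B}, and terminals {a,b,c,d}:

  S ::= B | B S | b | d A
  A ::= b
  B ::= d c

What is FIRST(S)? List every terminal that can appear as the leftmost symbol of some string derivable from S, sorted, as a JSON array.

Compute FIRST by fixpoint:
round 1:
  A via A→b: +{b}
  B via B→d c: +{d}
  S via S→B: +{d}
  S via S→b: +{b}
  FIRST[S]={b,d}  FIRST[A]={b}  FIRST[B]={d}
round 2: (no change)
  FIRST[S]={b,d}  FIRST[A]={b}  FIRST[B]={d}

FIRST(S) = ["b", "d"]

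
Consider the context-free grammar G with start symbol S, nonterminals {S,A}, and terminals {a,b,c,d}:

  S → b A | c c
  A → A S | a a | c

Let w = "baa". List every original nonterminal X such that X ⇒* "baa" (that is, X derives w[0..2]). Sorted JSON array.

CNF form of G:
  S -> T1 A | T2 T2
  A -> A S | T0 T0 | c
  T0 -> a
  T1 -> b
  T2 -> c

Fill CYK table bottom-up (cells [i..j] with 0 ≤ i ≤ j ≤ 2 only):
  T[0,0] 'b' = {T1}  orig:{}
  T[1,1] 'a' = {T0}  orig:{}
  T[2,2] 'a' = {T0}  orig:{}
  T[0,1] 'ba' = ∅
  T[1,2] 'aa' = {A}
  T[0,2] 'baa' = {S}

Original NTs in T[0,2] deriving "baa": ["S"]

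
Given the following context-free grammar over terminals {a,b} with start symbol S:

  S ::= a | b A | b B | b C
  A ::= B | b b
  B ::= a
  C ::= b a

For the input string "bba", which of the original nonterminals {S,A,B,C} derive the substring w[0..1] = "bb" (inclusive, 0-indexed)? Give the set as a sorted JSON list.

Convert to CNF:
  S -> T0 A | T0 B | T0 C | a
  A -> T0 T0 | a
  B -> a
  C -> T0 T1
  T0 -> b
  T1 -> a

Fill CYK table bottom-up, restricted to cells inside w[0..1]:
  [0..0]={T0}  "b"  orig:{}
  [1..1]={T0}  "b"  orig:{}
  [0..1]={A}  "bb"

Original NTs in T[0,1] deriving "bb": ["A"]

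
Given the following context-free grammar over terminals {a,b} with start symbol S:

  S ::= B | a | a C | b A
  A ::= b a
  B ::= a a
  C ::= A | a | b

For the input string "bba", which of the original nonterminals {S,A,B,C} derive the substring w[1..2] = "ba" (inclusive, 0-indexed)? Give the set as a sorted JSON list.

CNF form of G:
  S -> T0 A | T1 C | T1 T1 | a
  A -> T0 T1
  B -> T1 T1
  C -> T0 T1 | a | b
  T0 -> b
  T1 -> a

CYK table (by increasing span), restricted to cells inside w[1..2]:
  [1..1]={C,T0}  "b"  orig:{C}
  [2..2]={C,S,T1}  "a"  orig:{C,S}
  [1..2]={A,C}  "ba"

Original NTs in T[1,2] deriving "ba": ["A", "C"]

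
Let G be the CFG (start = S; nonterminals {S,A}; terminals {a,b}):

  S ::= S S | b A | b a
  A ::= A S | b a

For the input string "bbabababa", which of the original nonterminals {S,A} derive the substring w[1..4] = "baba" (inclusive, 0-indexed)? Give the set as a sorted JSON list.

CNF form of G:
  S -> S S | T0 A | T0 T1
  A -> A S | T0 T1
  T0 -> b
  T1 -> a

CYK table (by increasing span), restricted to cells inside w[1..4]:
  [1..1]={T0}  "b"  orig:{}
  [2..2]={T1}  "a"  orig:{}
  [3..3]={T0}  "b"  orig:{}
  [4..4]={T1}  "a"  orig:{}
  [1..2]={A,S}  "ba"
  [2..3]=∅  "ab"
  [3..4]={A,S}  "ba"
  [1..3]=∅  "bab"
  [2..4]=∅  "aba"
  [1..4]={A,S}  "baba"

Original NTs in T[1,4] deriving "baba": ["A", "S"]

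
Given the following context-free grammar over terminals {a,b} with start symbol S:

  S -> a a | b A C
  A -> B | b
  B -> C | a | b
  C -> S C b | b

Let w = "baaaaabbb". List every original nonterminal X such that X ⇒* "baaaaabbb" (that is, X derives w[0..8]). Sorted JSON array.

CNF form of G:
  S -> T0 X5 | T1 T1
  A -> S X2 | a | b
  B -> S X3 | a | b
  C -> S X4 | b
  T0 -> b
  T1 -> a
  X2 -> C T0
  X3 -> C T0
  X4 -> C T0
  X5 -> A C

Fill CYK table bottom-up — only the sub-triangle for w[0..8]:
  T[0,0] 'b' = {A,B,C,T0}  orig:{A,B,C}
  T[1,1] 'a' = {A,B,T1}  orig:{A,B}
  T[2,2] 'a' = {A,B,T1}  orig:{A,B}
  T[3,3] 'a' = {A,B,T1}  orig:{A,B}
  T[4,4] 'a' = {A,B,T1}  orig:{A,B}
  T[5,5] 'a' = {A,B,T1}  orig:{A,B}
  T[6,6] 'b' = {A,B,C,T0}  orig:{A,B,C}
  T[7,7] 'b' = {A,B,C,T0}  orig:{A,B,C}
  T[8,8] 'b' = {A,B,C,T0}  orig:{A,B,C}
  T[0,1] 'ba' = ∅
  T[1,2] 'aa' = {S}
  T[2,3] 'aa' = {S}
  T[3,4] 'aa' = {S}
  T[4,5] 'aa' = {S}
  T[5,6] 'ab' = {X5}  orig:{}
  T[6,7] 'bb' = {X2,X3,X4,X5}  orig:{}
  T[7,8] 'bb' = {X2,X3,X4,X5}  orig:{}
  T[0,2] 'baa' = ∅
  T[1,3] 'aaa' = ∅
  T[2,4] 'aaa' = ∅
  T[3,5] 'aaa' = ∅
  T[4,6] 'aab' = ∅
  T[5,7] 'abb' = ∅
  T[6,8] 'bbb' = {S}
  T[0,3] 'baaa' = ∅
  T[1,4] 'aaaa' = ∅
  T[2,5] 'aaaa' = ∅
  T[3,6] 'aaab' = ∅
  T[4,7] 'aabb' = {A,B,C}
  T[5,8] 'abbb' = ∅
  T[0,4] 'baaaa' = ∅
  T[1,5] 'aaaaa' = ∅
  T[2,6] 'aaaab' = ∅
  T[3,7] 'aaabb' = {X5}  orig:{}
  T[4,8] 'aabbb' = {X2,X3,X4,X5}  orig:{}
  T[0,5] 'baaaaa' = ∅
  T[1,6] 'aaaaab' = ∅
  T[2,7] 'aaaabb' = ∅
  T[3,8] 'aaabbb' = ∅
  T[0,6] 'baaaaab' = ∅
  T[1,7] 'aaaaabb' = ∅
  T[2,8] 'aaaabbb' = {A,B,C}
  T[0,7] 'baaaaabb' = ∅
  T[1,8] 'aaaaabbb' = {X5}  orig:{}
  T[0,8] 'baaaaabbb' = {S}

Original NTs in T[0,8] deriving "baaaaabbb": ["S"]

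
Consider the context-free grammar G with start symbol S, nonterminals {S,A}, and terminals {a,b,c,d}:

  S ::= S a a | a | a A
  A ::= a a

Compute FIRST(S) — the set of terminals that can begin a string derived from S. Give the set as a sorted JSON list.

Compute FIRST by fixpoint:
[1]
  A via A→a a: +{a}
  S via S→a: +{a}
  FIRST[S]={a}  FIRST[A]={a}
[2] (stable)
  FIRST[S]={a}  FIRST[A]={a}

FIRST(S) = ["a"]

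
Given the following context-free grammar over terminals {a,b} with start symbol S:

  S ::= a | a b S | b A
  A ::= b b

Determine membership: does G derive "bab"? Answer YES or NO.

CNF form of G:
  S -> T0 A | T1 X2 | a
  A -> T0 T0
  T0 -> b
  T1 -> a
  X2 -> T0 S

Fill CYK table bottom-up:
  T[0,0] 'b' = {T0}  orig:{}
  T[1,1] 'a' = {S,T1}  orig:{S}
  T[2,2] 'b' = {T0}  orig:{}
  T[0,1] 'ba' = {X2}  orig:{}
  T[1,2] 'ab' = ∅
  T[0,2] 'bab' = ∅

S ∉ T[0,2] ⇒ NO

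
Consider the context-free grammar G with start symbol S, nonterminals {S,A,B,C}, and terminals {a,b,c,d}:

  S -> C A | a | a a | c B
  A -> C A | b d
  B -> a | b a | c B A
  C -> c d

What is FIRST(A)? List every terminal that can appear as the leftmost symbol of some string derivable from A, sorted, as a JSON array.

FIRST iteration:
[1]
  A via A→b d: +{b}
  B via B→a: +{a}
  B via B→b a: +{b}
  B via B→c B A: +{c}
  C via C→c d: +{c}
  S via S→C A: +{c}
  S via S→a: +{a}
  FIRST[S]={a,c}  FIRST[A]={b}  FIRST[B]={a,b,c}  FIRST[C]={c}
[2]
  A via A→C A: +{c}
  FIRST[S]={a,c}  FIRST[A]={b,c}  FIRST[B]={a,b,c}  FIRST[C]={c}
[3] (no change)
  FIRST[S]={a,c}  FIRST[A]={b,c}  FIRST[B]={a,b,c}  FIRST[C]={c}

FIRST(A) = ["b", "c"]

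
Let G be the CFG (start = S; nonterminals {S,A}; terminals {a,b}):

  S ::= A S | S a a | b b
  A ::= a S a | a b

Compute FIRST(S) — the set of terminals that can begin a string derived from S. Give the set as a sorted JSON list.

Compute FIRST by fixpoint:
pass 1:
  A via A→a S a: +{a}
  S via S→A S: +{a}
  S via S→b b: +{b}
  S: {a,b}  A: {a}
pass 2: (stable)
  S: {a,b}  A: {a}

FIRST(S) = ["a", "b"]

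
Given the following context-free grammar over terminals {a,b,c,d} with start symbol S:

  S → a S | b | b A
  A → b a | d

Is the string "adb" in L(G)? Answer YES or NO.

Convert to CNF:
  S -> T0 A | T1 S | b
  A -> T0 T1 | d
  T0 -> b
  T1 -> a

CYK fill:
  T[0,0] 'a' = {T1}  orig:{}
  T[1,1] 'd' = {A}
  T[2,2] 'b' = {S,T0}  orig:{S}
  T[0,1] 'ad' = ∅
  T[1,2] 'db' = ∅
  T[0,2] 'adb' = ∅

S ∉ T[0,2] ⇒ NO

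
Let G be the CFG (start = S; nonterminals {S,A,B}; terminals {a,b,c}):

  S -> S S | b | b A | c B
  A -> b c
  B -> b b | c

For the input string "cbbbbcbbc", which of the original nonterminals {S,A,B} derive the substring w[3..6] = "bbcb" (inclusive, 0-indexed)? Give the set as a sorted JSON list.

CNF form of G:
  S -> S S | T0 A | T1 B | b
  A -> T0 T1
  B -> T0 T0 | c
  T0 -> b
  T1 -> c

Fill CYK table bottom-up (cells [i..j] with 3 ≤ i ≤ j ≤ 6 only):
  T[3,3] 'b' = {S,T0}  orig:{S}
  T[4,4] 'b' = {S,T0}  orig:{S}
  T[5,5] 'c' = {B,T1}  orig:{B}
  T[6,6] 'b' = {S,T0}  orig:{S}
  T[3,4] 'bb' = {B,S}
  T[4,5] 'bc' = {A}
  T[5,6] 'cb' = ∅
  T[3,5] 'bbc' = {S}
  T[4,6] 'bcb' = ∅
  T[3,6] 'bbcb' = {S}

Original NTs in T[3,6] deriving "bbcb": ["S"]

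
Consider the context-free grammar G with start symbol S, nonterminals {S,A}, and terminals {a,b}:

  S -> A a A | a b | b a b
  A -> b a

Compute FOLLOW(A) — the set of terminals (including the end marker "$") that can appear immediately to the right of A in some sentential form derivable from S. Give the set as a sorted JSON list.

FIRST iteration:
iter 1:
  A via A→b a: +{b}
  S via S→A a A: +{b}
  S via S→a b: +{a}
  S: {a,b}  A: {b}
iter 2: done
  S: {a,b}  A: {b}

FOLLOW sets:
seed FOLLOW(S) with $
pass 1:
  S→A a A: FOLLOW(A) ⊇ FIRST(a) = {a}; new: +{a}
  S→A a A: FOLLOW(A) ⊇ FOLLOW(S) ⊇ {$}; new: +{$}
  FOLLOW(S)={$}  FOLLOW(A)={$,a}
pass 2: done
  FOLLOW(S)={$}  FOLLOW(A)={$,a}

FOLLOW(A) = ["$", "a"]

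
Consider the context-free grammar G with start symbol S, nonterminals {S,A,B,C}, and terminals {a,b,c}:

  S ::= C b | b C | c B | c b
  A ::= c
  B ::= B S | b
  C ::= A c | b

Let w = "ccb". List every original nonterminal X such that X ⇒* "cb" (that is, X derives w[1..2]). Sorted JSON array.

CNF form of G:
  S -> C T1 | T0 B | T0 T1 | T1 C
  A -> c
  B -> B S | b
  C -> A T0 | b
  T0 -> c
  T1 -> b

CYK table (by increasing span) (cells [i..j] with 1 ≤ i ≤ j ≤ 2 only):
  T[1,1] 'c' = {A,T0}  orig:{A}
  T[2,2] 'b' = {B,C,T1}  orig:{B,C}
  T[1,2] 'cb' = {S}

Original NTs in T[1,2] deriving "cb": ["S"]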